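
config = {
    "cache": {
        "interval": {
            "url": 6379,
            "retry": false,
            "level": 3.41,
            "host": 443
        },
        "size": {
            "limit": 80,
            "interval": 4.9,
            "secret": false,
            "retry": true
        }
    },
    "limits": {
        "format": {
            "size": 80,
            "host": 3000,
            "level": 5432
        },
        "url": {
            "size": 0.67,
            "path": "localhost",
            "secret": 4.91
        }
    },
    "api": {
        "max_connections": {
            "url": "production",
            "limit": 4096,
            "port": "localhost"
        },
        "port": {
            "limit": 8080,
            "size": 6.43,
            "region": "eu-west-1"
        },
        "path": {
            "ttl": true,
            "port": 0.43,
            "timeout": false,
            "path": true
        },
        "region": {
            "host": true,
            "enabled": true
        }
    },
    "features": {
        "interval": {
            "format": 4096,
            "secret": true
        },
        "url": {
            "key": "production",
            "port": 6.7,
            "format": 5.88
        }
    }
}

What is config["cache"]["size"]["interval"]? 4.9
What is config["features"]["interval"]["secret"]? True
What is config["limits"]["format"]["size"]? 80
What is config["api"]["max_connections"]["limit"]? 4096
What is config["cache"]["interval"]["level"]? 3.41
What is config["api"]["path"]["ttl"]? True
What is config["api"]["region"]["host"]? True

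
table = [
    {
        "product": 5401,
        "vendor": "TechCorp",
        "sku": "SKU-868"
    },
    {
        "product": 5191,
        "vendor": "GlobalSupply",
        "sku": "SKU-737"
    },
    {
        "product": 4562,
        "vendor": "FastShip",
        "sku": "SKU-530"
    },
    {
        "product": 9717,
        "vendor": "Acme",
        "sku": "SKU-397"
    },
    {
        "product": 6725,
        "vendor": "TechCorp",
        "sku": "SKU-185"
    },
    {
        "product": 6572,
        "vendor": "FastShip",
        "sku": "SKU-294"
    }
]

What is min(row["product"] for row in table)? 4562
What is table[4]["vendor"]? "TechCorp"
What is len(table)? 6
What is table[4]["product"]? 6725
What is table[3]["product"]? 9717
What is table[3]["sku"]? "SKU-397"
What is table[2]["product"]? 4562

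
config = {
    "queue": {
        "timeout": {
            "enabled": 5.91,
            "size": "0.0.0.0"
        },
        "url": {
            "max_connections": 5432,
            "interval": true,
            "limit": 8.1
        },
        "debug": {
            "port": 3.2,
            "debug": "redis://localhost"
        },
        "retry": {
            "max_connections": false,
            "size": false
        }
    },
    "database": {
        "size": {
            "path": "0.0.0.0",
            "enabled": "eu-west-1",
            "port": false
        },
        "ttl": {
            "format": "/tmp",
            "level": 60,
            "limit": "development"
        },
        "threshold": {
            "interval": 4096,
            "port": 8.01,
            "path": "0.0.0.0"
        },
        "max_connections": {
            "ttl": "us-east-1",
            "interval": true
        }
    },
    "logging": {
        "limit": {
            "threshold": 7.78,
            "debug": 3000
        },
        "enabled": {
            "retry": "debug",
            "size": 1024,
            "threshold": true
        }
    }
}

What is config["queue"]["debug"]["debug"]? "redis://localhost"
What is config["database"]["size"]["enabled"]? "eu-west-1"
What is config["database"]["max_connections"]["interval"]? True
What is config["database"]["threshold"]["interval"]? 4096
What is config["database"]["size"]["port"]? False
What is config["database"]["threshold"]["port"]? 8.01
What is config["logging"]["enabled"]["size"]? 1024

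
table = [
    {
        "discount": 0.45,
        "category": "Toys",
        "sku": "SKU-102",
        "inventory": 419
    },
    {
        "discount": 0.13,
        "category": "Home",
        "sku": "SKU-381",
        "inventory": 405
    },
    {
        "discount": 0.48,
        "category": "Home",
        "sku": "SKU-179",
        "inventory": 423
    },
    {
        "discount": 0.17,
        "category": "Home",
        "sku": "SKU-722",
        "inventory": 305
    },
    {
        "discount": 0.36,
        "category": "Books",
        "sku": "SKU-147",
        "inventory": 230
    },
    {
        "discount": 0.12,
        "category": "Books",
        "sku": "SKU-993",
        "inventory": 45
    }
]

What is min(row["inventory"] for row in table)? 45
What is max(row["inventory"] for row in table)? 423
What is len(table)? 6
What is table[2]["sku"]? "SKU-179"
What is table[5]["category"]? "Books"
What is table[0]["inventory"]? 419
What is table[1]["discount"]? 0.13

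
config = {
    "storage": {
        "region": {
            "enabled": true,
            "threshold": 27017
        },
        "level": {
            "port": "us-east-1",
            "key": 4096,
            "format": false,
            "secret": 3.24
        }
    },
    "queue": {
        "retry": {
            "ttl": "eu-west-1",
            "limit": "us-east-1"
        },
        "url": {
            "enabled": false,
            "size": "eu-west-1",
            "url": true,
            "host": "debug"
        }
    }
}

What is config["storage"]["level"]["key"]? 4096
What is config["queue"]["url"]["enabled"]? False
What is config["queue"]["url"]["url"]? True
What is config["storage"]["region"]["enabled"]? True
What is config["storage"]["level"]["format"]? False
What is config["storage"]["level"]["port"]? "us-east-1"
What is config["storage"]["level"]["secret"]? 3.24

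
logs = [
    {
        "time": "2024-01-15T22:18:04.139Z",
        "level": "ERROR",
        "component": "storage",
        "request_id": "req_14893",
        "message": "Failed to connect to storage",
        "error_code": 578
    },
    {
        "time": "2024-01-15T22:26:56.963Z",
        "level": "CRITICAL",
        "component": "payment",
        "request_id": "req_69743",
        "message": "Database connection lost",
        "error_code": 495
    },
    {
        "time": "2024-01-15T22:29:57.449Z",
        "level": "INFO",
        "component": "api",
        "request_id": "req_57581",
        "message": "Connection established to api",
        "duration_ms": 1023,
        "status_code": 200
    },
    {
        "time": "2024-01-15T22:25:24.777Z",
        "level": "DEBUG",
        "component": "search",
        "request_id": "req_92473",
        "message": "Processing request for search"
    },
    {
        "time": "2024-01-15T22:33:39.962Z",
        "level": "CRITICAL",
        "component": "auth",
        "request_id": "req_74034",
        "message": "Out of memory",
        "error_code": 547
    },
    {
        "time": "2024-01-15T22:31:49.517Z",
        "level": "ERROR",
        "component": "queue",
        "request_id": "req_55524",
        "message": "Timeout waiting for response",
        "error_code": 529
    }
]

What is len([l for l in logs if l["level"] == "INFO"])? 1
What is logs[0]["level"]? "ERROR"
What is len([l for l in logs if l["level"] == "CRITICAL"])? 2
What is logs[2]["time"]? "2024-01-15T22:29:57.449Z"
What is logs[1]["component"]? "payment"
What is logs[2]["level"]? "INFO"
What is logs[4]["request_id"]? "req_74034"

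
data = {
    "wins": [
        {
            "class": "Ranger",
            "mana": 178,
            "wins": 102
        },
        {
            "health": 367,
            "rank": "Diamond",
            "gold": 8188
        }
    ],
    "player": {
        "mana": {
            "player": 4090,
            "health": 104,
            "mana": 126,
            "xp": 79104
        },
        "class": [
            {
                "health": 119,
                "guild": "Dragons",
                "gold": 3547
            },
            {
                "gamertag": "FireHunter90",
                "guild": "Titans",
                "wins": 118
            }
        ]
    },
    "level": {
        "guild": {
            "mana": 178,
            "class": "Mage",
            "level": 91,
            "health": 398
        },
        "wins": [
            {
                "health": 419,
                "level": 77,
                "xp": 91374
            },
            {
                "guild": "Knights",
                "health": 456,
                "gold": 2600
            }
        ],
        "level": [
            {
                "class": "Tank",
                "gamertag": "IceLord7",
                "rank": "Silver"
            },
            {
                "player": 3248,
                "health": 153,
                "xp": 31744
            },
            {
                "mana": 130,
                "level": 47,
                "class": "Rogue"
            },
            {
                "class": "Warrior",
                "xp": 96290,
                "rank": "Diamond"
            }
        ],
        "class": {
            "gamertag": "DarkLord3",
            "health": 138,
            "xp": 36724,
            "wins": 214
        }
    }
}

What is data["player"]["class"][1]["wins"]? 118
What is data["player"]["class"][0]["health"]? 119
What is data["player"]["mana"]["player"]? 4090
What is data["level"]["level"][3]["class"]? "Warrior"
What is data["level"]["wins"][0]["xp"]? 91374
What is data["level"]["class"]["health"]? 138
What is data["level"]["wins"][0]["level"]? 77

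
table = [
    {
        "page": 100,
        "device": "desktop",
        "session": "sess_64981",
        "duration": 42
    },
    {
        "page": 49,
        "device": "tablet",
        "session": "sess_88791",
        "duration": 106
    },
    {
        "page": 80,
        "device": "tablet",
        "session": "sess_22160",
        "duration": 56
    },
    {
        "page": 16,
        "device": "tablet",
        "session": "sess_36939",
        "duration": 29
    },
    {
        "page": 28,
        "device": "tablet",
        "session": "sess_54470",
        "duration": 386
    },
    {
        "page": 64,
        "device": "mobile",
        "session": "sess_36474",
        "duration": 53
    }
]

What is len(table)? 6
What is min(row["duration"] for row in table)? 29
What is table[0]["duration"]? 42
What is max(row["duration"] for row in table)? 386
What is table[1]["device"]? "tablet"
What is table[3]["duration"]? 29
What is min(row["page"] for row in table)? 16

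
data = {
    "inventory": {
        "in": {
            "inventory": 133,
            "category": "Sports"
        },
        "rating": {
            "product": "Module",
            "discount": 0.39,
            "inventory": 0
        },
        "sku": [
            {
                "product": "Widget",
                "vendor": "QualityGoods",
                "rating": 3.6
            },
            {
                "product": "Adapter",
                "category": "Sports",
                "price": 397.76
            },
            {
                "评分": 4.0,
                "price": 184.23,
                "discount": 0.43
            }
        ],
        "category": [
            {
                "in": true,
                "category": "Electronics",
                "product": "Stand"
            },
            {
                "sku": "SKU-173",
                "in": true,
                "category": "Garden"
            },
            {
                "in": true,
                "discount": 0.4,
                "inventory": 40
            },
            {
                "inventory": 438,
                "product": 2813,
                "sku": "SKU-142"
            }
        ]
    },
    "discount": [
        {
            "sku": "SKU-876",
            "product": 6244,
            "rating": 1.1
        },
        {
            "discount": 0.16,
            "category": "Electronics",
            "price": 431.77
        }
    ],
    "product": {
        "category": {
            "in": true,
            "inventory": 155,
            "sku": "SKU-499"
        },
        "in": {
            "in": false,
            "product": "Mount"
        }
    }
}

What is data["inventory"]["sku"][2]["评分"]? 4.0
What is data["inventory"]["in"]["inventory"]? 133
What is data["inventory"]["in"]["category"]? "Sports"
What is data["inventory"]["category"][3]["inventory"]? 438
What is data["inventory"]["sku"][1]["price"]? 397.76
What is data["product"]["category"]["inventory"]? 155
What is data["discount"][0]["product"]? 6244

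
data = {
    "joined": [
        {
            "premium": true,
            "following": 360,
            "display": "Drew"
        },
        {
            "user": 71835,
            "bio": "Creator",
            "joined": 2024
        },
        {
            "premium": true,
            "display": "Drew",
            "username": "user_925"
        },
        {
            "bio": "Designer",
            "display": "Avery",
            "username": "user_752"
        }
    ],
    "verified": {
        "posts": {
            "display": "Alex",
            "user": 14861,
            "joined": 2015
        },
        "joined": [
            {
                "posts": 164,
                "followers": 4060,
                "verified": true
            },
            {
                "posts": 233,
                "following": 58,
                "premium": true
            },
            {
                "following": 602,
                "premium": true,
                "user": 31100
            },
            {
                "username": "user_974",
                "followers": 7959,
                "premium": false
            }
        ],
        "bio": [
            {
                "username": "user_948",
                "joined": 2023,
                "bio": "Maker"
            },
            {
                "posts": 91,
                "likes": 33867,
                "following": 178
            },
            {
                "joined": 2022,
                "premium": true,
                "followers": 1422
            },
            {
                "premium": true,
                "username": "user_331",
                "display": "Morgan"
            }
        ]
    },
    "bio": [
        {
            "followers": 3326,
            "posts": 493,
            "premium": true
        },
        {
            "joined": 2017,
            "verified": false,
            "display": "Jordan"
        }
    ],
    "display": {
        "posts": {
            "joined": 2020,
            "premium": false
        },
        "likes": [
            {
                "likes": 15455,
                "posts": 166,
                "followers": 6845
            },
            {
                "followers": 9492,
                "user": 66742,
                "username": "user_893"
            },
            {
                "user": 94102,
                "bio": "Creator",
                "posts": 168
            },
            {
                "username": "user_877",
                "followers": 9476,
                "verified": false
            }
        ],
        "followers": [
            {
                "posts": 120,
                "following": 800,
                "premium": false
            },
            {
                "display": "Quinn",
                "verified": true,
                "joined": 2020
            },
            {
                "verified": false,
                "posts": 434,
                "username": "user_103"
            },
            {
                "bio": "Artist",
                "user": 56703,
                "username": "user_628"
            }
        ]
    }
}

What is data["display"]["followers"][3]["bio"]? "Artist"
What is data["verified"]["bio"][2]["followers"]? 1422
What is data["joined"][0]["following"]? 360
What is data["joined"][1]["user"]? 71835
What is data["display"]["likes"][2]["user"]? 94102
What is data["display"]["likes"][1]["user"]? 66742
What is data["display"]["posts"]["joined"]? 2020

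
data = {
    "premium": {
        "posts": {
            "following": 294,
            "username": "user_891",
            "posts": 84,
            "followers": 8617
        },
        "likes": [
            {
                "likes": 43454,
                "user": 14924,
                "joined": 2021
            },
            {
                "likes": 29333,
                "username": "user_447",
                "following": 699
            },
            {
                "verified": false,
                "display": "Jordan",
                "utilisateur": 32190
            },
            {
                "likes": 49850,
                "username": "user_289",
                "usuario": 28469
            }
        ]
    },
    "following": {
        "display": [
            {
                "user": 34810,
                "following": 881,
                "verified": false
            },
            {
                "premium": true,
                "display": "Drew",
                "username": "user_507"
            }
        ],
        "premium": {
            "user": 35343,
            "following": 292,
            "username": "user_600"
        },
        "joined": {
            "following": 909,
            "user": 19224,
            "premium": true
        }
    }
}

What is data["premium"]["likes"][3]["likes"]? 49850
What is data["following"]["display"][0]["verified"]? False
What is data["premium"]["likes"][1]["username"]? "user_447"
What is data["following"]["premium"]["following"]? 292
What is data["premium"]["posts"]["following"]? 294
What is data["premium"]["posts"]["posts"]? 84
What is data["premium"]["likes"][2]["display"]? "Jordan"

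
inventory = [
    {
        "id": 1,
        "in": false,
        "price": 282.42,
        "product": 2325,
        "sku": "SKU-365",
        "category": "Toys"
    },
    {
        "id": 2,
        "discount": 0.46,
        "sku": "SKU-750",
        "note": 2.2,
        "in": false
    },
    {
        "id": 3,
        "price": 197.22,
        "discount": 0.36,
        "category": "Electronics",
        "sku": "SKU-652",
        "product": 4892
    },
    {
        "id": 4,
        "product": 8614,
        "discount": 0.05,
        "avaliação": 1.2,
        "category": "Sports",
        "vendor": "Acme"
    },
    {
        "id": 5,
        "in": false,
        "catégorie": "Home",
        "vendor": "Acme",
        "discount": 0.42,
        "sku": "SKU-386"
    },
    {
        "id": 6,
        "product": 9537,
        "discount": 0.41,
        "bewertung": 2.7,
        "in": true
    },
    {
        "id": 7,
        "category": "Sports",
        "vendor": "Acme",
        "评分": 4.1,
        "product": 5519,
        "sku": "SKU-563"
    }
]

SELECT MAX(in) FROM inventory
True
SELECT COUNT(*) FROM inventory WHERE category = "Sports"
2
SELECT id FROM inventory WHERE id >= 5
[5, 6, 7]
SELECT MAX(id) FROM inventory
7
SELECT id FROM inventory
[1, 2, 3, 4, 5, 6, 7]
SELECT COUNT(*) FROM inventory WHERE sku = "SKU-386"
1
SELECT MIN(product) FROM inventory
2325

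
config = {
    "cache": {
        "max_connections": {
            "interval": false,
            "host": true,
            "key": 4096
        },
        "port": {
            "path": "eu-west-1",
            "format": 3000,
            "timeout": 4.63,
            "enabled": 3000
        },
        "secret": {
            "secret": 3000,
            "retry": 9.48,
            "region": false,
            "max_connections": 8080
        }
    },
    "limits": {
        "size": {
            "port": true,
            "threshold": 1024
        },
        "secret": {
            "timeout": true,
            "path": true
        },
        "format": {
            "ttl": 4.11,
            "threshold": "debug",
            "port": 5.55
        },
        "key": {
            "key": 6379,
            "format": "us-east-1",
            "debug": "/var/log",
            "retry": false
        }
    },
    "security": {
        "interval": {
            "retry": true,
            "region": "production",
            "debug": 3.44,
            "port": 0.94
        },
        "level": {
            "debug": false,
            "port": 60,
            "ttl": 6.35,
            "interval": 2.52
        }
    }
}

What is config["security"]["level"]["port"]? 60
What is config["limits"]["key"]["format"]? "us-east-1"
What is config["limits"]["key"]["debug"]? "/var/log"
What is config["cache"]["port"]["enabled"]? 3000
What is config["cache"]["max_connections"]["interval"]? False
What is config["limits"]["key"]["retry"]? False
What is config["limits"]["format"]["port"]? 5.55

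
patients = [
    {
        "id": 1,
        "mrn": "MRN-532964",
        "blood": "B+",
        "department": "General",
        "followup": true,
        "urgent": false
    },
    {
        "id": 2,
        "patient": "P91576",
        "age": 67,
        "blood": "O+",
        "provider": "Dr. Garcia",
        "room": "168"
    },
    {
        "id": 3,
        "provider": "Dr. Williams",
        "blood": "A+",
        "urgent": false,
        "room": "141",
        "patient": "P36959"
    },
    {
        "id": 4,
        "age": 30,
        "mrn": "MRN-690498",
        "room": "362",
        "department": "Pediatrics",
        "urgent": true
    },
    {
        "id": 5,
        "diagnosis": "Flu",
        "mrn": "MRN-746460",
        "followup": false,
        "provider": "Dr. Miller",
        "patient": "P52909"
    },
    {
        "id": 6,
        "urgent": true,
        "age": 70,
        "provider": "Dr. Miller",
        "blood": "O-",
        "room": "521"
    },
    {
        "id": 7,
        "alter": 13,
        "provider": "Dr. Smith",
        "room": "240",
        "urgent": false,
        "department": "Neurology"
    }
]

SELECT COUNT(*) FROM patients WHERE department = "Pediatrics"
1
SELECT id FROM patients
[1, 2, 3, 4, 5, 6, 7]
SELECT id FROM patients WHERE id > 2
[3, 4, 5, 6, 7]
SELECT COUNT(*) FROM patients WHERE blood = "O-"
1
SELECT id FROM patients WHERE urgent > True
[]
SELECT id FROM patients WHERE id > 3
[4, 5, 6, 7]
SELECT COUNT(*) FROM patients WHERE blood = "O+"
1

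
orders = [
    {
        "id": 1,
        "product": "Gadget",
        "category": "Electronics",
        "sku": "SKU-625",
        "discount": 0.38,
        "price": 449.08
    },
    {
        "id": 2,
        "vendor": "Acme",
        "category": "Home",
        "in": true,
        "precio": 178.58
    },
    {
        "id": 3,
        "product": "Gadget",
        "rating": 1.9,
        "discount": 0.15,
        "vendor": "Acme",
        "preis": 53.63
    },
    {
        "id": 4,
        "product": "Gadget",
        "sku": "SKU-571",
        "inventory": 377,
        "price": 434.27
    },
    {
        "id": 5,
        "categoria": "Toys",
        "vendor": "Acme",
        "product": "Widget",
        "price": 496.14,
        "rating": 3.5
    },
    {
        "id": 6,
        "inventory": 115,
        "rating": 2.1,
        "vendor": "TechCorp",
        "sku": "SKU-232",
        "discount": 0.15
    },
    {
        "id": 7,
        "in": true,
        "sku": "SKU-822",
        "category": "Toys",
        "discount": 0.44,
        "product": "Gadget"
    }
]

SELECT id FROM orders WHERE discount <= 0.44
[1, 3, 6, 7]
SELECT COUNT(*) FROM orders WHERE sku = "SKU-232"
1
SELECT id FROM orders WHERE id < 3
[1, 2]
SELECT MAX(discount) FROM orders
0.44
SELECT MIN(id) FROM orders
1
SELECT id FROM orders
[1, 2, 3, 4, 5, 6, 7]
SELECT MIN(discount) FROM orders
0.15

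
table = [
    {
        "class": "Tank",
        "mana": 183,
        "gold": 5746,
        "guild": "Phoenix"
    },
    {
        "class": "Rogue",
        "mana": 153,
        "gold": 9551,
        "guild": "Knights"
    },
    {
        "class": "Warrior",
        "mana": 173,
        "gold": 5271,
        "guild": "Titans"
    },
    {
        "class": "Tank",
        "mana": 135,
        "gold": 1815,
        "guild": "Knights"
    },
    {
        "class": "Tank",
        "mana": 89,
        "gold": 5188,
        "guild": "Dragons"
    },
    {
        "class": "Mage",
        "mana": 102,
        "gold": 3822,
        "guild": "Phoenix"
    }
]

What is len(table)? 6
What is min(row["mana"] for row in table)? 89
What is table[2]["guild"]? "Titans"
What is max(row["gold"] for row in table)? 9551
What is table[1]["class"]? "Rogue"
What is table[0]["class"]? "Tank"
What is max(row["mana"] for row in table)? 183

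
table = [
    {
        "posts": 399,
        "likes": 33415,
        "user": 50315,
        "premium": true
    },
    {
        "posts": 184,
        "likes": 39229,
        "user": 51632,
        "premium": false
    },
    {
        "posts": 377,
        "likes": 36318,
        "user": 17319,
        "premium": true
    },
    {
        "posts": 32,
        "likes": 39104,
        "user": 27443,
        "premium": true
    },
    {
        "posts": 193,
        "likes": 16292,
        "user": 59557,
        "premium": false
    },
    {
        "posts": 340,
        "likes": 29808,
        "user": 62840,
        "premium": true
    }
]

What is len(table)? 6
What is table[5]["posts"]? 340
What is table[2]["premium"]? True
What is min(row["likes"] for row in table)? 16292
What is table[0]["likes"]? 33415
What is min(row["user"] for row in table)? 17319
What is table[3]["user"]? 27443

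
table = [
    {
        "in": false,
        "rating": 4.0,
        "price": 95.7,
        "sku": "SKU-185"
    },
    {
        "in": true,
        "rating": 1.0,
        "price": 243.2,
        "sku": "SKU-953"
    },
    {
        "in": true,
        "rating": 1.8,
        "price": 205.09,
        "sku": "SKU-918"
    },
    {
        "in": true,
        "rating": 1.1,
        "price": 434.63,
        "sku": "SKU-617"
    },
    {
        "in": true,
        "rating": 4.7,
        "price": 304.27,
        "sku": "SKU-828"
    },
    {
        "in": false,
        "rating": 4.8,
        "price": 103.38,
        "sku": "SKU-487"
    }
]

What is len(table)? 6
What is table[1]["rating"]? 1.0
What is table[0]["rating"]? 4.0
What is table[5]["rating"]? 4.8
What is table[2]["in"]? True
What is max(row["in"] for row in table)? True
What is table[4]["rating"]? 4.7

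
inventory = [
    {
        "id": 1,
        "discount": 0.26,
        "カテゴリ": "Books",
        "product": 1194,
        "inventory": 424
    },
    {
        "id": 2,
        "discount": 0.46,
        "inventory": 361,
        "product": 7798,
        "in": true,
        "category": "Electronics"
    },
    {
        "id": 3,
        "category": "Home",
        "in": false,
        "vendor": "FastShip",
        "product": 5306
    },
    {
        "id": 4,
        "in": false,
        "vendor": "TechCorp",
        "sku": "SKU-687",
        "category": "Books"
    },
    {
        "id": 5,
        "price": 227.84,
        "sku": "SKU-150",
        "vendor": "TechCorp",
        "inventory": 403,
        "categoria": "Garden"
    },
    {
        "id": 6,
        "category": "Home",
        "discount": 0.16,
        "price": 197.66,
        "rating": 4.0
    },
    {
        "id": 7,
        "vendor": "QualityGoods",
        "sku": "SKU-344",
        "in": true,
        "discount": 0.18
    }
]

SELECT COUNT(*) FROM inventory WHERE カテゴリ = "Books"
1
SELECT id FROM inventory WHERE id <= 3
[1, 2, 3]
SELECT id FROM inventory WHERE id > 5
[6, 7]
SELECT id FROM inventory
[1, 2, 3, 4, 5, 6, 7]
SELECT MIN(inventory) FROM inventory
361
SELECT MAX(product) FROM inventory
7798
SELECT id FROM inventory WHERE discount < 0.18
[6]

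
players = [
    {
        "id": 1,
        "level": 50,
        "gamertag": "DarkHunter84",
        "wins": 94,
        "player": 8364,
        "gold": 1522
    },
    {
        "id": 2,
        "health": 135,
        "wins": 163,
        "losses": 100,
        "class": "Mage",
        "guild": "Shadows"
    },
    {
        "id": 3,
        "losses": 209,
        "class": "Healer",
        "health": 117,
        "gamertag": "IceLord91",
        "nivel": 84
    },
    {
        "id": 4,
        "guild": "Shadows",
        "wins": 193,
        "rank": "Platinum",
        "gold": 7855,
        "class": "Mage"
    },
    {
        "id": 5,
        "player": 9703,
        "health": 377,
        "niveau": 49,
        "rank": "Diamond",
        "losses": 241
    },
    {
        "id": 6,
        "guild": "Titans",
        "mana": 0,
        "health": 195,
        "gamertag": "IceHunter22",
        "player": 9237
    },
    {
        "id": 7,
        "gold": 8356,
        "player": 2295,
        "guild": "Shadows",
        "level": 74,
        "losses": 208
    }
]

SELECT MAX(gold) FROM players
8356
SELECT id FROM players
[1, 2, 3, 4, 5, 6, 7]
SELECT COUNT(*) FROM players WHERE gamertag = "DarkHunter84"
1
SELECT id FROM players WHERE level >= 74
[7]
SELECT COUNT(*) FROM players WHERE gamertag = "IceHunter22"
1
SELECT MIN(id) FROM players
1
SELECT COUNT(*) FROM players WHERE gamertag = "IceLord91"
1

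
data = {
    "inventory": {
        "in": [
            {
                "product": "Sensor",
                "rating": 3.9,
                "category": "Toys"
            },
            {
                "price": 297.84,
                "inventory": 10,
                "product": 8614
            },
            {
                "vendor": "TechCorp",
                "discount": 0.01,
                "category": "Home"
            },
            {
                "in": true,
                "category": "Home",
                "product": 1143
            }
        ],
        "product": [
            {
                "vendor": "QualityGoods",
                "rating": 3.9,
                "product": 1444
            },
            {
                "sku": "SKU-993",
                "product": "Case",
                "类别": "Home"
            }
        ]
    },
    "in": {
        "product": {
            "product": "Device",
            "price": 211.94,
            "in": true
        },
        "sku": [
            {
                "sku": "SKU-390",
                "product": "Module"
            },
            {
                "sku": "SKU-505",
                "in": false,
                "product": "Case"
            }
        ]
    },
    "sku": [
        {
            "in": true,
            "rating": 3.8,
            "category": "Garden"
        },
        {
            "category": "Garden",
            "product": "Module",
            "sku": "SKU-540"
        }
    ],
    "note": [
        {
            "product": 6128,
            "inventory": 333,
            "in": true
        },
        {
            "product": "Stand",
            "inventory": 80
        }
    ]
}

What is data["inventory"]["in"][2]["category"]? "Home"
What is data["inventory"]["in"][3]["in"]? True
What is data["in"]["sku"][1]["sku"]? "SKU-505"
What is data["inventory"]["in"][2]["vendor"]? "TechCorp"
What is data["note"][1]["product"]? "Stand"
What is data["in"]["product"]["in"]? True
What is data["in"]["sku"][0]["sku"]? "SKU-390"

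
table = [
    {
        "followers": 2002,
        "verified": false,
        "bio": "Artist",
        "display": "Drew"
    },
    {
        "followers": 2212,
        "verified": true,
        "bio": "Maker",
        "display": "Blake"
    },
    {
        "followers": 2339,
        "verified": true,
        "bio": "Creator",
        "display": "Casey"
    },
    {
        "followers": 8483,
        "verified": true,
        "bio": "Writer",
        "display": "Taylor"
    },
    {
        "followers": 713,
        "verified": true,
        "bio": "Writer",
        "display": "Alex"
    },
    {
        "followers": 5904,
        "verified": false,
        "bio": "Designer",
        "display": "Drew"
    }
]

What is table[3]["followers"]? 8483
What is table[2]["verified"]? True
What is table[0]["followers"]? 2002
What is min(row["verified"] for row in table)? False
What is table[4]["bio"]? "Writer"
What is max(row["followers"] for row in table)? 8483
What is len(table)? 6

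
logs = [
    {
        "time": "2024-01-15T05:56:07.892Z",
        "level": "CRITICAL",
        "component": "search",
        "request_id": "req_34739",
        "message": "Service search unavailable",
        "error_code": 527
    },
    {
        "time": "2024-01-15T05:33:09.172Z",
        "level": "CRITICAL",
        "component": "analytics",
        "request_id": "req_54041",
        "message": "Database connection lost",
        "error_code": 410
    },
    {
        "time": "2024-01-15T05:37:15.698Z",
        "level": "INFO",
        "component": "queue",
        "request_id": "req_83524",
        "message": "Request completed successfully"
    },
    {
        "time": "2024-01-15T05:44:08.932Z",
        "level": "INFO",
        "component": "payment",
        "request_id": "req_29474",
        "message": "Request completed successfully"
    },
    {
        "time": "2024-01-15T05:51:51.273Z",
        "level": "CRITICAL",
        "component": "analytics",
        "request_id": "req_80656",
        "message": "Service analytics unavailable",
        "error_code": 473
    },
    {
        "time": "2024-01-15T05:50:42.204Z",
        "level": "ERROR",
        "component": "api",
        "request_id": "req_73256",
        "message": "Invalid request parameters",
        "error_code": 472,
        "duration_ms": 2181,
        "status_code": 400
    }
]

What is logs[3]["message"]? "Request completed successfully"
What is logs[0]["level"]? "CRITICAL"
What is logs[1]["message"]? "Database connection lost"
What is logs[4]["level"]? "CRITICAL"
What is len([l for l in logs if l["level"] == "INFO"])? 2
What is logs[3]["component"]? "payment"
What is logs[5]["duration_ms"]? 2181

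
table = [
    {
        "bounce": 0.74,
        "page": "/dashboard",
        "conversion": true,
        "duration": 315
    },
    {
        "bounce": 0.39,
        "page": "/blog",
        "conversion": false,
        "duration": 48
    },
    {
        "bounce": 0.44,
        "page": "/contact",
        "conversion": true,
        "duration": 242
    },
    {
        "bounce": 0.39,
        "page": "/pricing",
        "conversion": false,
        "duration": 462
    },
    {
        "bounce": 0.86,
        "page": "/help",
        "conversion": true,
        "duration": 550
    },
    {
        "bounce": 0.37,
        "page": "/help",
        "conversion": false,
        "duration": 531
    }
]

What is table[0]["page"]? "/dashboard"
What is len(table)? 6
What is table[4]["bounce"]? 0.86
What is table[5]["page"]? "/help"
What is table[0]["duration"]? 315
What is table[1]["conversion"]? False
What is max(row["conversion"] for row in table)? True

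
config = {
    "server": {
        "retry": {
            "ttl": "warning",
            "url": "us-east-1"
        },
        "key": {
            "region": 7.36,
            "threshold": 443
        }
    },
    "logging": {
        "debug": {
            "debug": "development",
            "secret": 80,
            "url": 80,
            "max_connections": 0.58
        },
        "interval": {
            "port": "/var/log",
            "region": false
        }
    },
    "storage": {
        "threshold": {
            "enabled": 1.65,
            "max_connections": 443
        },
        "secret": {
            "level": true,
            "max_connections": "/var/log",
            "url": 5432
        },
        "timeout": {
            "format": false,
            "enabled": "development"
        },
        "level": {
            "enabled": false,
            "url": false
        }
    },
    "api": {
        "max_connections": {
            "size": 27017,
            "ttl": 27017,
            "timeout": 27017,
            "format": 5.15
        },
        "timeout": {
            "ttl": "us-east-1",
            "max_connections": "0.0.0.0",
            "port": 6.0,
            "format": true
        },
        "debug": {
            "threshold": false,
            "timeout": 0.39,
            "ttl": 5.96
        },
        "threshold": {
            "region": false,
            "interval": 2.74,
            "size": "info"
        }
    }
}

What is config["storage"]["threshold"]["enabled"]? 1.65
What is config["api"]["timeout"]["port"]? 6.0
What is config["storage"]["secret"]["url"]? 5432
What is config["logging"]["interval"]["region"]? False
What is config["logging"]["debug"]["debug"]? "development"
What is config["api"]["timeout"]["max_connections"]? "0.0.0.0"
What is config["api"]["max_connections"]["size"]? 27017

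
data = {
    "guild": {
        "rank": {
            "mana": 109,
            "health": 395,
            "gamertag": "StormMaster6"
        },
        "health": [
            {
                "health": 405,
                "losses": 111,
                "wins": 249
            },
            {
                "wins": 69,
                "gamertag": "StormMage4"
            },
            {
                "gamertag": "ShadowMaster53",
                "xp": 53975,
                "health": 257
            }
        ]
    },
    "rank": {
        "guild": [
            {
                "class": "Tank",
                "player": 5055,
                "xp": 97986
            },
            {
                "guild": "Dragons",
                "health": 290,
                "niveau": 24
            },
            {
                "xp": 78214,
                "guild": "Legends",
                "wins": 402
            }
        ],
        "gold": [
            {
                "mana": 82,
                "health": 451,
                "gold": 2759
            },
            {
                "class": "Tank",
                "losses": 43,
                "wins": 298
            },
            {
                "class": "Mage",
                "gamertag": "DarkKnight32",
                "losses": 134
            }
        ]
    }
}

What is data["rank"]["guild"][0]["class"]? "Tank"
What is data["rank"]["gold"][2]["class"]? "Mage"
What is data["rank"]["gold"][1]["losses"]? 43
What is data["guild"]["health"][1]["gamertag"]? "StormMage4"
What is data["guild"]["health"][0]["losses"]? 111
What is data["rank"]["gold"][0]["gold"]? 2759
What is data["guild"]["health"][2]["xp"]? 53975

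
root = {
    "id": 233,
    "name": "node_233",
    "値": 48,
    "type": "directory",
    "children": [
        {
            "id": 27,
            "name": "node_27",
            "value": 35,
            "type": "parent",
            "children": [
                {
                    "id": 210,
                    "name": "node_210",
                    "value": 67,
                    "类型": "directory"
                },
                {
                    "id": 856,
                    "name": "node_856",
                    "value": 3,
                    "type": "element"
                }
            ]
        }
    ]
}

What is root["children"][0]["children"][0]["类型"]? "directory"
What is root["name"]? "node_233"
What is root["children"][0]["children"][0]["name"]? "node_210"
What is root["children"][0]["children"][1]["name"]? "node_856"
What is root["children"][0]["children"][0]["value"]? 67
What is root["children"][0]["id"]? 27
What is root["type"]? "directory"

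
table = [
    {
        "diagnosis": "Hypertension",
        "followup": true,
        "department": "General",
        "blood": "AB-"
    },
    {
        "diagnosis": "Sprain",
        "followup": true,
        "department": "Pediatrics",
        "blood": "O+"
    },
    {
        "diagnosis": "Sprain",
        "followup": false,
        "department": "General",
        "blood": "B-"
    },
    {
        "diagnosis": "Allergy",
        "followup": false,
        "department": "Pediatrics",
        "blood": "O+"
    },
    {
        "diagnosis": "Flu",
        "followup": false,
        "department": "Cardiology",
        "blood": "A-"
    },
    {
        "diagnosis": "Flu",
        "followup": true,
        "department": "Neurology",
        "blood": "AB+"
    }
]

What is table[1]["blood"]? "O+"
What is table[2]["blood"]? "B-"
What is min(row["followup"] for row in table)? False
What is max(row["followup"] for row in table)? True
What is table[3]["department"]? "Pediatrics"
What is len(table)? 6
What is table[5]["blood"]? "AB+"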